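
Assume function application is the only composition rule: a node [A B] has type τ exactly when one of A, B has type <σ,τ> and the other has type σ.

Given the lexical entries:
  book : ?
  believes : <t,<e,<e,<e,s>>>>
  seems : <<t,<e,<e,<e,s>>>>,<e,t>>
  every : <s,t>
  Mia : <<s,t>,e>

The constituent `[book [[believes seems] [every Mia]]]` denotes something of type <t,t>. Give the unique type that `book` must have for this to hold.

<t,<t,t>>

At [book [[believes seems] [every Mia]]] (required: <t,t>): [[believes seems] [every Mia]] is t, which is not a function with range <t,t>; hence book is the functor — type <t,<t,t>>.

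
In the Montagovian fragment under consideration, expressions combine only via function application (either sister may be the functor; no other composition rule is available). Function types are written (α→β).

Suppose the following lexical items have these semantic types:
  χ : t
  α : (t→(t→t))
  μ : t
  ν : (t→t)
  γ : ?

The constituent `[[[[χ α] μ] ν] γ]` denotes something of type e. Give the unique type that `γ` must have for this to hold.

For [[[[χ α] μ] ν] γ] to have type e with [[[χ α] μ] ν] of type t, γ must be the function: γ : (t→e).

(t→e)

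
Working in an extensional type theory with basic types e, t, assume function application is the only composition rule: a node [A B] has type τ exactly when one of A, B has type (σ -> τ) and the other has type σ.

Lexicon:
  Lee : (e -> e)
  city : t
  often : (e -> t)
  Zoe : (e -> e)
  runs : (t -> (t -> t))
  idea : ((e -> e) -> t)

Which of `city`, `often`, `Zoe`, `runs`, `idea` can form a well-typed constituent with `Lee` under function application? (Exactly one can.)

idea

city : t — no; Lee wants e, and city wants nothing (atomic).
often : (e -> t) — no; Lee wants e, and often wants e.
Zoe : (e -> e) — no; Lee wants e, and Zoe wants e.
runs : (t -> (t -> t)) — no; Lee wants e, and runs wants t.
idea — combines: idea : ((e -> e) -> t) takes Lee : (e -> e) as argument, giving t.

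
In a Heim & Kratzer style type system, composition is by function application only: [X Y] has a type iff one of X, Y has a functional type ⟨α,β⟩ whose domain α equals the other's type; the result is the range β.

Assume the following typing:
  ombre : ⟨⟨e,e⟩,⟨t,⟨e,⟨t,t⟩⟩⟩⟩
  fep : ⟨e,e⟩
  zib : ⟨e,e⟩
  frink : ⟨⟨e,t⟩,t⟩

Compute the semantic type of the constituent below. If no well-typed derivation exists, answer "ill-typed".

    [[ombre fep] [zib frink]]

At [ombre fep], ombre : ⟨⟨e,e⟩,⟨t,⟨e,⟨t,t⟩⟩⟩⟩ takes fep : ⟨e,e⟩, giving ⟨t,⟨e,⟨t,t⟩⟩⟩.
[zib frink]: ⟨e,e⟩ with ⟨⟨e,t⟩,t⟩ — neither is a function whose domain matches the other; composition fails here.

ill-typed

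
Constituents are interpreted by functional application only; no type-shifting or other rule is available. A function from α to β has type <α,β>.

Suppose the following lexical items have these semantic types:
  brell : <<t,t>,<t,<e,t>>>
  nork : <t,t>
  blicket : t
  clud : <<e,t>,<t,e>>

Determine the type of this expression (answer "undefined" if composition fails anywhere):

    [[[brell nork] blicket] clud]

[brell nork]: brell is <<t,t>,<t,<e,t>>>, nork is <t,t>; result <t,<e,t>>.
[[brell nork] blicket]: [brell nork] is <t,<e,t>>, blicket is t; result <e,t>.
[[[brell nork] blicket] clud]: clud is <<e,t>,<t,e>>, [[brell nork] blicket] is <e,t>; result <t,e>.

<t,e>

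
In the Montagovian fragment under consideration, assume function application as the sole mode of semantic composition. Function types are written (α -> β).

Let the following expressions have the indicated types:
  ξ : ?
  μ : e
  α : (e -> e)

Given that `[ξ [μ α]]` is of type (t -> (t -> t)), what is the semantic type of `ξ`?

(e -> (t -> (t -> t)))

At [ξ [μ α]] (required: (t -> (t -> t))): [μ α] is e, which is not a function with range (t -> (t -> t)); hence ξ is the functor — type (e -> (t -> (t -> t))).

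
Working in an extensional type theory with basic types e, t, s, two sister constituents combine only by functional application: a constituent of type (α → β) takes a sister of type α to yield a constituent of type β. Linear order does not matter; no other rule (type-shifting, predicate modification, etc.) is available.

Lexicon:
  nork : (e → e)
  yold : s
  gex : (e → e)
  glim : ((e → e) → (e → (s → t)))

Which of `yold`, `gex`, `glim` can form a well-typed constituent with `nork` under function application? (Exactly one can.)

glim

yold : s — neither side's domain matches the other.
gex : (e → e) — neither side's domain matches the other.
glim — combines: glim : ((e → e) → (e → (s → t))) takes nork : (e → e) as argument, giving (e → (s → t)).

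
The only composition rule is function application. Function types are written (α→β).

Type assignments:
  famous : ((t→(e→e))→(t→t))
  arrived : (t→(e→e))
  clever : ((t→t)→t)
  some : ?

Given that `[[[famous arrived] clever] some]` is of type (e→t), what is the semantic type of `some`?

(t→(e→t))

[[[famous arrived] clever] some] is required to be (e→t). [[famous arrived] clever] : t cannot yield (e→t) as functor, so some : (t→(e→t)).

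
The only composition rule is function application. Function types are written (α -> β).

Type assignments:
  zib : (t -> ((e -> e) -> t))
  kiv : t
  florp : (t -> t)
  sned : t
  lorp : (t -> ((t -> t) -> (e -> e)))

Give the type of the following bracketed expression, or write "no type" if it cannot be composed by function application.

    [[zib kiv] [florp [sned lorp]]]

t

[zib kiv] — zib of type (t -> ((e -> e) -> t)) combines with kiv of type t: type ((e -> e) -> t).
[sned lorp] — lorp of type (t -> ((t -> t) -> (e -> e))) combines with sned of type t: type ((t -> t) -> (e -> e)).
[florp [sned lorp]] — [sned lorp] of type ((t -> t) -> (e -> e)) combines with florp of type (t -> t): type (e -> e).
[[zib kiv] [florp [sned lorp]]] — [zib kiv] of type ((e -> e) -> t) combines with [florp [sned lorp]] of type (e -> e): type t.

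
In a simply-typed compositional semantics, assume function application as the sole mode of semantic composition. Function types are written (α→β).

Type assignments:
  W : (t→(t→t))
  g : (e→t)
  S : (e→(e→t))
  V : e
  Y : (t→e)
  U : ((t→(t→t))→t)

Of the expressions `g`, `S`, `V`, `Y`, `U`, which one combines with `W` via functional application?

g : (e→t) — neither side's domain matches the other.
S : (e→(e→t)) — neither side's domain matches the other.
V : e — neither side's domain matches the other.
Y : (t→e) — neither side's domain matches the other.
U — combines: U : ((t→(t→t))→t) takes W : (t→(t→t)) as argument, giving t.

U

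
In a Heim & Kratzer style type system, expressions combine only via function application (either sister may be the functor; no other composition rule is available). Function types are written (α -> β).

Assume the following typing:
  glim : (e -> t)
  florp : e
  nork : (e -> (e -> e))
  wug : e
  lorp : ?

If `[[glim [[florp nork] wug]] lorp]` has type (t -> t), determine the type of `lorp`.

For [[glim [[florp nork] wug]] lorp] to have type (t -> t) with [glim [[florp nork] wug]] of type t, lorp must be the function: lorp : (t -> (t -> t)).

(t -> (t -> t))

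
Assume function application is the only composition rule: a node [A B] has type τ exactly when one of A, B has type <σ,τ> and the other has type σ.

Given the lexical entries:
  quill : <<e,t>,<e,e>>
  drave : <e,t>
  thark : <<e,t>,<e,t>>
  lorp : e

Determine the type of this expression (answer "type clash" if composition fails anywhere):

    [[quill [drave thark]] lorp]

[drave thark]: functor thark : <<e,t>,<e,t>>, argument drave : <e,t>; result <e,t>.
[quill [drave thark]]: functor quill : <<e,t>,<e,e>>, argument [drave thark] : <e,t>; result <e,e>.
[[quill [drave thark]] lorp]: functor [quill [drave thark]] : <e,e>, argument lorp : e; result e.

e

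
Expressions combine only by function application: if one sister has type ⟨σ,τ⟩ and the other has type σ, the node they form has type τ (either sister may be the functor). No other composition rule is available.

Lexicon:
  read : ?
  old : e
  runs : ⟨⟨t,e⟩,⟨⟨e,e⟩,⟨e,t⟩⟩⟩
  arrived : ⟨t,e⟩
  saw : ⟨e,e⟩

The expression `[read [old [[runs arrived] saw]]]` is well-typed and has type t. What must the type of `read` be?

⟨t,t⟩

[read [old [[runs arrived] saw]]] is required to be t. [old [[runs arrived] saw]] : t cannot yield t as functor, so read : ⟨t,t⟩.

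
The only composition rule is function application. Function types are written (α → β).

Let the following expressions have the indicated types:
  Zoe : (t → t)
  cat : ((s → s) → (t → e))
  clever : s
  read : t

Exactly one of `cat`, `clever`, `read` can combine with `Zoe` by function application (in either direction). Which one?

read

cat : ((s → s) → (t → e)) — no; Zoe wants t, and cat wants (s → s).
clever : s — no; Zoe wants t, and clever wants nothing (atomic).
read — combines: Zoe : (t → t) takes read : t as argument, giving t.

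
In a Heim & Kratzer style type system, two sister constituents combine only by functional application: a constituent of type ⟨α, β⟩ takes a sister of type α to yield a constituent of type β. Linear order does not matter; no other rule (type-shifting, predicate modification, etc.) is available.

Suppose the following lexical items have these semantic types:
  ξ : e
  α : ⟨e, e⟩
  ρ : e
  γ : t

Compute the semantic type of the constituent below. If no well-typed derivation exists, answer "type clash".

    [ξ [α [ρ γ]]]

[ρ γ]: e and t cannot combine by function application — type clash.

type clash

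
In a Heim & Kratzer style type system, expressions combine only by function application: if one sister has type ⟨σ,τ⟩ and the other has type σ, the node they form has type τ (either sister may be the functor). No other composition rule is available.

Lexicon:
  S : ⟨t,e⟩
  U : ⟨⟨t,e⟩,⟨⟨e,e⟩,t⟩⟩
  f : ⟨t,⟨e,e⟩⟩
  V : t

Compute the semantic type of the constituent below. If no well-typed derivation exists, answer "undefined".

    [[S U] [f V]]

[S U]: functor U : ⟨⟨t,e⟩,⟨⟨e,e⟩,t⟩⟩, argument S : ⟨t,e⟩; result ⟨⟨e,e⟩,t⟩.
[f V]: functor f : ⟨t,⟨e,e⟩⟩, argument V : t; result ⟨e,e⟩.
[[S U] [f V]]: functor [S U] : ⟨⟨e,e⟩,t⟩, argument [f V] : ⟨e,e⟩; result t.

t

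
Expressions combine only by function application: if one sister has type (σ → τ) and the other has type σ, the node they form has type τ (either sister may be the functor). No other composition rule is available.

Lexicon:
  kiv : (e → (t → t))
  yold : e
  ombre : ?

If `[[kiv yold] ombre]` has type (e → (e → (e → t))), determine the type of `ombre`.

[[kiv yold] ombre] is required to be (e → (e → (e → t))). [kiv yold] : (t → t) cannot yield (e → (e → (e → t))) as functor, so ombre : ((t → t) → (e → (e → (e → t)))).

((t → t) → (e → (e → (e → t))))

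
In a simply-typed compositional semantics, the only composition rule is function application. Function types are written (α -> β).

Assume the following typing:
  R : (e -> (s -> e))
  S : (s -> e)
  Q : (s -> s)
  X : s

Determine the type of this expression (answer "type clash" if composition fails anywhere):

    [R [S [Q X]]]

(s -> e)

At [Q X], Q : (s -> s) takes X : s, giving s.
At [S [Q X]], S : (s -> e) takes [Q X] : s, giving e.
At [R [S [Q X]]], R : (e -> (s -> e)) takes [S [Q X]] : e, giving (s -> e).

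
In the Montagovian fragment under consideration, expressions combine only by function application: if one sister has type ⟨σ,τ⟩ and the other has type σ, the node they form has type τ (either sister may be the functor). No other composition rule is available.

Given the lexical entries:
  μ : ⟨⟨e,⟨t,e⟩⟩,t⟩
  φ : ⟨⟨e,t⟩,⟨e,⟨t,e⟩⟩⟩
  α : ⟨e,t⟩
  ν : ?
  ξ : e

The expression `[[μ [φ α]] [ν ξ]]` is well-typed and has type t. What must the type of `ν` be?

[[μ [φ α]] [ν ξ]] is required to be t. [μ [φ α]] : t cannot yield t as functor, so [ν ξ] : ⟨t,t⟩.
[ν ξ] is required to be ⟨t,t⟩. ξ : e cannot yield ⟨t,t⟩ as functor, so ν : ⟨e,⟨t,t⟩⟩.

⟨e,⟨t,t⟩⟩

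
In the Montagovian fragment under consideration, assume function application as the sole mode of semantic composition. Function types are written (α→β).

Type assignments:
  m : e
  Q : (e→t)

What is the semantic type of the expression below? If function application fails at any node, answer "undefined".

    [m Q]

t

[m Q]: (e→t) applied to e yields t.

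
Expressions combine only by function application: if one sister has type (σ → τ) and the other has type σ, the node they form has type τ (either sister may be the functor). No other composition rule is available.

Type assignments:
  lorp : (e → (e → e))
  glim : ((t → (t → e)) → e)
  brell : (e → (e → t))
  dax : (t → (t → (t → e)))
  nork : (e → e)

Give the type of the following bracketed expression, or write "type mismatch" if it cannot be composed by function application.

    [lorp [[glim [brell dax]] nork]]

type mismatch

[brell dax]: (e → (e → t)) and (t → (t → (t → e))) cannot combine by function application — type clash.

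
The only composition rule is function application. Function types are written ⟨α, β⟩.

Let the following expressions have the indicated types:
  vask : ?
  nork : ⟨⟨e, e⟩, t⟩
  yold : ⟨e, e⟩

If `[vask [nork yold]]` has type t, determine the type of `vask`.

⟨t, t⟩

For [vask [nork yold]] to have type t with [nork yold] of type t, vask must be the function: vask : ⟨t, t⟩.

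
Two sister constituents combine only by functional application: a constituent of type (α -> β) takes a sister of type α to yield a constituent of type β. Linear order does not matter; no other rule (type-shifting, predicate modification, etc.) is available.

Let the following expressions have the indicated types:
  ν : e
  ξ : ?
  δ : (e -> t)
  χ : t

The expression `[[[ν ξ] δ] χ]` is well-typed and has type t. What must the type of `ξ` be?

For [[[ν ξ] δ] χ] to have type t with χ of type t, [[ν ξ] δ] must be the function: [[ν ξ] δ] : (t -> t).
For [[ν ξ] δ] to have type (t -> t) with δ of type (e -> t), [ν ξ] must be the function: [ν ξ] : ((e -> t) -> (t -> t)).
For [ν ξ] to have type ((e -> t) -> (t -> t)) with ν of type e, ξ must be the function: ξ : (e -> ((e -> t) -> (t -> t))).

(e -> ((e -> t) -> (t -> t)))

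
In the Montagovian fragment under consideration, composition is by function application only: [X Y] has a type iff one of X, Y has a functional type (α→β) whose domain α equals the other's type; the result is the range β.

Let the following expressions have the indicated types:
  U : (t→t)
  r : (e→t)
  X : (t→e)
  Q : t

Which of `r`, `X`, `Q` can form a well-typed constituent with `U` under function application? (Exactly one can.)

Q

r : (e→t) — U needs t; r needs e; neither fits.
X : (t→e) — U needs t; X needs t; neither fits.
Q — combines: U : (t→t) takes Q : t as argument, giving t.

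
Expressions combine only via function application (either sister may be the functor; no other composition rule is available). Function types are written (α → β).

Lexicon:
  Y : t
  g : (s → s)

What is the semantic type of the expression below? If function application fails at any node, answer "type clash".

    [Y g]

type clash

At [Y g]: neither t nor (s → s) can take the other as argument; the node is ill-typed.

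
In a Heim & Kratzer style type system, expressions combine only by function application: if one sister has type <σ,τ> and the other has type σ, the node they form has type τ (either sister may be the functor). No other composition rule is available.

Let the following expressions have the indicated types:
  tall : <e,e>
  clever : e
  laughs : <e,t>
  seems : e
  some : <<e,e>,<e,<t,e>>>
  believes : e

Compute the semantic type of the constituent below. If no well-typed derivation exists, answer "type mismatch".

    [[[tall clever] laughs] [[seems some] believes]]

[tall clever]: <e,e> applied to e yields e.
[[tall clever] laughs]: <e,t> applied to e yields t.
[seems some]: e and <<e,e>,<e,<t,e>>> cannot combine by function application — type clash.

type mismatch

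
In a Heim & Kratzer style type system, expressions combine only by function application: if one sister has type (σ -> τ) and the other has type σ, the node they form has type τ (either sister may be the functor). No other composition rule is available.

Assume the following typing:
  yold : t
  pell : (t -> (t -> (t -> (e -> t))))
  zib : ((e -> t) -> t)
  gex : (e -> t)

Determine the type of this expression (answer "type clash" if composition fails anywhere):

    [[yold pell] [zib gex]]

(t -> (e -> t))

[yold pell]: pell is (t -> (t -> (t -> (e -> t)))), yold is t; result (t -> (t -> (e -> t))).
[zib gex]: zib is ((e -> t) -> t), gex is (e -> t); result t.
[[yold pell] [zib gex]]: [yold pell] is (t -> (t -> (e -> t))), [zib gex] is t; result (t -> (e -> t)).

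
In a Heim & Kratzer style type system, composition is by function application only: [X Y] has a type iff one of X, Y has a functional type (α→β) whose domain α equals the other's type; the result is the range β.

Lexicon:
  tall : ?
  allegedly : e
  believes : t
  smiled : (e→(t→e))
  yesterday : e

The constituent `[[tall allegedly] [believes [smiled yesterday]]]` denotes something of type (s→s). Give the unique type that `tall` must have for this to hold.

(e→(e→(s→s)))

At [[tall allegedly] [believes [smiled yesterday]]] (required: (s→s)): [believes [smiled yesterday]] is e, which is not a function with range (s→s); hence [tall allegedly] is the functor — type (e→(s→s)).
At [tall allegedly] (required: (e→(s→s))): allegedly is e, which is not a function with range (e→(s→s)); hence tall is the functor — type (e→(e→(s→s))).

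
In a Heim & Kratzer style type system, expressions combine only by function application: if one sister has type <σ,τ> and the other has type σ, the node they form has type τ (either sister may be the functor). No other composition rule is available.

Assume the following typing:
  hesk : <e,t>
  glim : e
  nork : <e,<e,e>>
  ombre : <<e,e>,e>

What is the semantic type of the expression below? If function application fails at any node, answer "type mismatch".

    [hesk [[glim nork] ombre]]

t

[glim nork] — nork of type <e,<e,e>> combines with glim of type e: type <e,e>.
[[glim nork] ombre] — ombre of type <<e,e>,e> combines with [glim nork] of type <e,e>: type e.
[hesk [[glim nork] ombre]] — hesk of type <e,t> combines with [[glim nork] ombre] of type e: type t.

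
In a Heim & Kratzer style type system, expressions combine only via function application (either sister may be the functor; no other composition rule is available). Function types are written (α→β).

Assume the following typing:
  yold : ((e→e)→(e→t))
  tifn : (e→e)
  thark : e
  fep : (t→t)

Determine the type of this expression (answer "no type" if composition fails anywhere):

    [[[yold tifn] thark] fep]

t

[yold tifn]: ((e→e)→(e→t)) applied to (e→e) yields (e→t).
[[yold tifn] thark]: (e→t) applied to e yields t.
[[[yold tifn] thark] fep]: (t→t) applied to t yields t.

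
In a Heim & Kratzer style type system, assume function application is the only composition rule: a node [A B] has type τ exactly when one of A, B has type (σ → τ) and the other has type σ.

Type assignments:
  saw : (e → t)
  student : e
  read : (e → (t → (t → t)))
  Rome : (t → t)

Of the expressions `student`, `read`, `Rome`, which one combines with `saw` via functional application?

student — combines: saw : (e → t) takes student : e as argument, giving t.
read : (e → (t → (t → t))) — saw needs e; read needs e; neither fits.
Rome : (t → t) — saw needs e; Rome needs t; neither fits.

student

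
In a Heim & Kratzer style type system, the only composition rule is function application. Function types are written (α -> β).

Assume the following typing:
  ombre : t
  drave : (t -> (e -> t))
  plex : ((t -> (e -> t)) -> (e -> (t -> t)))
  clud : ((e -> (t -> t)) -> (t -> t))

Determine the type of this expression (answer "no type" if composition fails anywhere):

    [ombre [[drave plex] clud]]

t

[drave plex]: functor plex : ((t -> (e -> t)) -> (e -> (t -> t))), argument drave : (t -> (e -> t)); result (e -> (t -> t)).
[[drave plex] clud]: functor clud : ((e -> (t -> t)) -> (t -> t)), argument [drave plex] : (e -> (t -> t)); result (t -> t).
[ombre [[drave plex] clud]]: functor [[drave plex] clud] : (t -> t), argument ombre : t; result t.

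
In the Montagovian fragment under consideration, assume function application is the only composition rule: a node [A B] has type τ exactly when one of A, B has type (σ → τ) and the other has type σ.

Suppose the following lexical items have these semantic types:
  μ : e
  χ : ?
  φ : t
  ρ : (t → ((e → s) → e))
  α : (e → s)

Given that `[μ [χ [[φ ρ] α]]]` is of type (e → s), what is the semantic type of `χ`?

For [μ [χ [[φ ρ] α]]] to have type (e → s) with μ of type e, [χ [[φ ρ] α]] must be the function: [χ [[φ ρ] α]] : (e → (e → s)).
For [χ [[φ ρ] α]] to have type (e → (e → s)) with [[φ ρ] α] of type e, χ must be the function: χ : (e → (e → (e → s))).

(e → (e → (e → s)))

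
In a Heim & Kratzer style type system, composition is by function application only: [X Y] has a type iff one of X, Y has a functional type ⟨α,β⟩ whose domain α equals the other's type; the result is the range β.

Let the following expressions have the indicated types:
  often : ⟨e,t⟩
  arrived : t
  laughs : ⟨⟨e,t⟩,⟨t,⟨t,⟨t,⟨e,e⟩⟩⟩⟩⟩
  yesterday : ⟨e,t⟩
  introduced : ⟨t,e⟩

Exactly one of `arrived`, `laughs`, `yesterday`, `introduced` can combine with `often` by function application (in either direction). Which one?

arrived : t — neither side's domain matches the other.
laughs — combines: laughs : ⟨⟨e,t⟩,⟨t,⟨t,⟨t,⟨e,e⟩⟩⟩⟩⟩ takes often : ⟨e,t⟩ as argument, giving ⟨t,⟨t,⟨t,⟨e,e⟩⟩⟩⟩.
yesterday : ⟨e,t⟩ — neither side's domain matches the other.
introduced : ⟨t,e⟩ — neither side's domain matches the other.

laughs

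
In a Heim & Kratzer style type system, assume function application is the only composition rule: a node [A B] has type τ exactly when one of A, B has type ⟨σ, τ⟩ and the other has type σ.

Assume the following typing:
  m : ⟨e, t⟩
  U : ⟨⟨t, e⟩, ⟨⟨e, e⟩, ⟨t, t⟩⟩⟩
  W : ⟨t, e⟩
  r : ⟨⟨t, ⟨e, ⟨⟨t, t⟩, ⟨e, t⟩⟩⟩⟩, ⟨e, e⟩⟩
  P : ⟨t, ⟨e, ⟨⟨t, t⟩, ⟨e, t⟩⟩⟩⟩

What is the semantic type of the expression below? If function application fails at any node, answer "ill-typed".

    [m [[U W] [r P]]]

[U W] — U of type ⟨⟨t, e⟩, ⟨⟨e, e⟩, ⟨t, t⟩⟩⟩ combines with W of type ⟨t, e⟩: type ⟨⟨e, e⟩, ⟨t, t⟩⟩.
[r P] — r of type ⟨⟨t, ⟨e, ⟨⟨t, t⟩, ⟨e, t⟩⟩⟩⟩, ⟨e, e⟩⟩ combines with P of type ⟨t, ⟨e, ⟨⟨t, t⟩, ⟨e, t⟩⟩⟩⟩: type ⟨e, e⟩.
[[U W] [r P]] — [U W] of type ⟨⟨e, e⟩, ⟨t, t⟩⟩ combines with [r P] of type ⟨e, e⟩: type ⟨t, t⟩.
[m [[U W] [r P]]]: ⟨e, t⟩ and ⟨t, t⟩ cannot combine by function application — type clash.

ill-typed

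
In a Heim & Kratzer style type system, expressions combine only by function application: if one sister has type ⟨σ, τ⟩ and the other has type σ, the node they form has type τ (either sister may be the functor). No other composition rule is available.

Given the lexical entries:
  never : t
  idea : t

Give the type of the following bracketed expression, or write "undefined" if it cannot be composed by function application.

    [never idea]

undefined

[never idea]: t and t cannot combine by function application — type clash.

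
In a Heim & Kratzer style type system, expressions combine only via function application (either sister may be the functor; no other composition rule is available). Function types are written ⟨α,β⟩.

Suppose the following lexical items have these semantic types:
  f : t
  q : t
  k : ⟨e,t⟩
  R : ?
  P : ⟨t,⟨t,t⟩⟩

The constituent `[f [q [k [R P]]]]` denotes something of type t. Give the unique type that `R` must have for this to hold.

[f [q [k [R P]]]] must have type t. The sister f has type t; that is not a function onto t, so [q [k [R P]]] must be the functor, of type ⟨t,t⟩.
[q [k [R P]]] must have type ⟨t,t⟩. The sister q has type t; that is not a function onto ⟨t,t⟩, so [k [R P]] must be the functor, of type ⟨t,⟨t,t⟩⟩.
[k [R P]] must have type ⟨t,⟨t,t⟩⟩. The sister k has type ⟨e,t⟩; that is not a function onto ⟨t,⟨t,t⟩⟩, so [R P] must be the functor, of type ⟨⟨e,t⟩,⟨t,⟨t,t⟩⟩⟩.
[R P] must have type ⟨⟨e,t⟩,⟨t,⟨t,t⟩⟩⟩. The sister P has type ⟨t,⟨t,t⟩⟩; that is not a function onto ⟨⟨e,t⟩,⟨t,⟨t,t⟩⟩⟩, so R must be the functor, of type ⟨⟨t,⟨t,t⟩⟩,⟨⟨e,t⟩,⟨t,⟨t,t⟩⟩⟩⟩.

⟨⟨t,⟨t,t⟩⟩,⟨⟨e,t⟩,⟨t,⟨t,t⟩⟩⟩⟩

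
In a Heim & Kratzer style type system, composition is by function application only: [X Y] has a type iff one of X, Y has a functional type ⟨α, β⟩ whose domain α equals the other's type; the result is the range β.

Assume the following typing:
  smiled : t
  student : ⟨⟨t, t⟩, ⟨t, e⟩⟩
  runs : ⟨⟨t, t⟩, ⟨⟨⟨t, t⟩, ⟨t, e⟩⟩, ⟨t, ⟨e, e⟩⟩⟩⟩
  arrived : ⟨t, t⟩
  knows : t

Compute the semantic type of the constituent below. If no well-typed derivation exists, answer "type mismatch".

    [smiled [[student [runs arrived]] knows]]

type mismatch

At [runs arrived], runs : ⟨⟨t, t⟩, ⟨⟨⟨t, t⟩, ⟨t, e⟩⟩, ⟨t, ⟨e, e⟩⟩⟩⟩ takes arrived : ⟨t, t⟩, giving ⟨⟨⟨t, t⟩, ⟨t, e⟩⟩, ⟨t, ⟨e, e⟩⟩⟩.
At [student [runs arrived]], [runs arrived] : ⟨⟨⟨t, t⟩, ⟨t, e⟩⟩, ⟨t, ⟨e, e⟩⟩⟩ takes student : ⟨⟨t, t⟩, ⟨t, e⟩⟩, giving ⟨t, ⟨e, e⟩⟩.
At [[student [runs arrived]] knows], [student [runs arrived]] : ⟨t, ⟨e, e⟩⟩ takes knows : t, giving ⟨e, e⟩.
[smiled [[student [runs arrived]] knows]]: t and ⟨e, e⟩ cannot combine by function application — type clash.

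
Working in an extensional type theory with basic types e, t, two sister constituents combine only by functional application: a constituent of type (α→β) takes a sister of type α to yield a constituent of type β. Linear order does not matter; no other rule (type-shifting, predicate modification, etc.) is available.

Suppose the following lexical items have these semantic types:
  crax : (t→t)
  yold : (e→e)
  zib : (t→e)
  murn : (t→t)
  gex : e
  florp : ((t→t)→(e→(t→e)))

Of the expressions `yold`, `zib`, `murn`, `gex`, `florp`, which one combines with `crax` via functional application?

florp

yold : (e→e) — no; crax wants t, and yold wants e.
zib : (t→e) — no; crax wants t, and zib wants t.
murn : (t→t) — no; crax wants t, and murn wants t.
gex : e — no; crax wants t, and gex wants nothing (atomic).
florp — combines: florp : ((t→t)→(e→(t→e))) takes crax : (t→t) as argument, giving (e→(t→e)).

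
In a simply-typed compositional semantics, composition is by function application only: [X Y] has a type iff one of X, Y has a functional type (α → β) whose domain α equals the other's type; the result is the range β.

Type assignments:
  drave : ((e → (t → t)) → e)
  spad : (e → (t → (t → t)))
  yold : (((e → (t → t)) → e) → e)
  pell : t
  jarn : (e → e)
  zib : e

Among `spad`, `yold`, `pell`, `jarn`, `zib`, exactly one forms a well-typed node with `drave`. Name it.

yold

spad : (e → (t → (t → t))) — does not combine with drave.
yold — combines: yold : (((e → (t → t)) → e) → e) takes drave : ((e → (t → t)) → e) as argument, giving e.
pell : t — does not combine with drave.
jarn : (e → e) — does not combine with drave.
zib : e — does not combine with drave.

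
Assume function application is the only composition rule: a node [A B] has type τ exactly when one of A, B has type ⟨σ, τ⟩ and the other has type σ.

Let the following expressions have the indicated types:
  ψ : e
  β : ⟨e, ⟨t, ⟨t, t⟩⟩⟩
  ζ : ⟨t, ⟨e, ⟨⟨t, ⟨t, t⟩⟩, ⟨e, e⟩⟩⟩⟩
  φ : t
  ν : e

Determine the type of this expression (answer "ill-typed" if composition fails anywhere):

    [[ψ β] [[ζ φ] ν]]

[ψ β]: functor β : ⟨e, ⟨t, ⟨t, t⟩⟩⟩, argument ψ : e; result ⟨t, ⟨t, t⟩⟩.
[ζ φ]: functor ζ : ⟨t, ⟨e, ⟨⟨t, ⟨t, t⟩⟩, ⟨e, e⟩⟩⟩⟩, argument φ : t; result ⟨e, ⟨⟨t, ⟨t, t⟩⟩, ⟨e, e⟩⟩⟩.
[[ζ φ] ν]: functor [ζ φ] : ⟨e, ⟨⟨t, ⟨t, t⟩⟩, ⟨e, e⟩⟩⟩, argument ν : e; result ⟨⟨t, ⟨t, t⟩⟩, ⟨e, e⟩⟩.
[[ψ β] [[ζ φ] ν]]: functor [[ζ φ] ν] : ⟨⟨t, ⟨t, t⟩⟩, ⟨e, e⟩⟩, argument [ψ β] : ⟨t, ⟨t, t⟩⟩; result ⟨e, e⟩.

⟨e, e⟩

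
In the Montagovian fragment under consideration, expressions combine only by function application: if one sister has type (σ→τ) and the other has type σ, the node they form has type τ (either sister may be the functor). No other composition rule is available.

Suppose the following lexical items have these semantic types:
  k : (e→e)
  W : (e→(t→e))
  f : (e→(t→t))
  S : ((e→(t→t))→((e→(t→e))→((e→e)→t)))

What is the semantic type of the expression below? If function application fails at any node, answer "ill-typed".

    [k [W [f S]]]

t

[f S]: S is ((e→(t→t))→((e→(t→e))→((e→e)→t))), f is (e→(t→t)); result ((e→(t→e))→((e→e)→t)).
[W [f S]]: [f S] is ((e→(t→e))→((e→e)→t)), W is (e→(t→e)); result ((e→e)→t).
[k [W [f S]]]: [W [f S]] is ((e→e)→t), k is (e→e); result t.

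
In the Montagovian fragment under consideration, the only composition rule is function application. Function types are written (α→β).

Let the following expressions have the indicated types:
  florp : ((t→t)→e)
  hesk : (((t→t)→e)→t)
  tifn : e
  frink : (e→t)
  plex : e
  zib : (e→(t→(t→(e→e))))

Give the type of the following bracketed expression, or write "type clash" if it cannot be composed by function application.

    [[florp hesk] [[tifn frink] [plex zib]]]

(e→e)

At [florp hesk], hesk : (((t→t)→e)→t) takes florp : ((t→t)→e), giving t.
At [tifn frink], frink : (e→t) takes tifn : e, giving t.
At [plex zib], zib : (e→(t→(t→(e→e)))) takes plex : e, giving (t→(t→(e→e))).
At [[tifn frink] [plex zib]], [plex zib] : (t→(t→(e→e))) takes [tifn frink] : t, giving (t→(e→e)).
At [[florp hesk] [[tifn frink] [plex zib]]], [[tifn frink] [plex zib]] : (t→(e→e)) takes [florp hesk] : t, giving (e→e).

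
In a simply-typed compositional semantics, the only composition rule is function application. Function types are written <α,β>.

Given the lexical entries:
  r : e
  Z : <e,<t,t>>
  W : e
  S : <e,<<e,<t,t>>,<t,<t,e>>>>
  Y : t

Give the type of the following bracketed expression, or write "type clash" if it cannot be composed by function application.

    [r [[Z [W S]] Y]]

type clash

[W S] — S of type <e,<<e,<t,t>>,<t,<t,e>>>> combines with W of type e: type <<e,<t,t>>,<t,<t,e>>>.
[Z [W S]] — [W S] of type <<e,<t,t>>,<t,<t,e>>> combines with Z of type <e,<t,t>>: type <t,<t,e>>.
[[Z [W S]] Y] — [Z [W S]] of type <t,<t,e>> combines with Y of type t: type <t,e>.
[r [[Z [W S]] Y]]: e with <t,e> — neither is a function whose domain matches the other; composition fails here.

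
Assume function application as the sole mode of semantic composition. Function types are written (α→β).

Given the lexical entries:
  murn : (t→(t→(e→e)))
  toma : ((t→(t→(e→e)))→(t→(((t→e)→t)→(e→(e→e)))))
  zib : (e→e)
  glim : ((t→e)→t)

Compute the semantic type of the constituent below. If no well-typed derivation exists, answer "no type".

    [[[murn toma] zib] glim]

no type

[murn toma]: toma is ((t→(t→(e→e)))→(t→(((t→e)→t)→(e→(e→e))))), murn is (t→(t→(e→e))); result (t→(((t→e)→t)→(e→(e→e)))).
[[murn toma] zib]: (t→(((t→e)→t)→(e→(e→e)))) with (e→e) — neither is a function whose domain matches the other; composition fails here.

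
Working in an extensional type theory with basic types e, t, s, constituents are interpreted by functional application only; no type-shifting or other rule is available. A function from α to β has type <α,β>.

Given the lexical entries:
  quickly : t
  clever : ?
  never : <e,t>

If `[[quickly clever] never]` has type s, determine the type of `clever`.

[[quickly clever] never] is required to be s. never : <e,t> cannot yield s as functor, so [quickly clever] : <<e,t>,s>.
[quickly clever] is required to be <<e,t>,s>. quickly : t cannot yield <<e,t>,s> as functor, so clever : <t,<<e,t>,s>>.

<t,<<e,t>,s>>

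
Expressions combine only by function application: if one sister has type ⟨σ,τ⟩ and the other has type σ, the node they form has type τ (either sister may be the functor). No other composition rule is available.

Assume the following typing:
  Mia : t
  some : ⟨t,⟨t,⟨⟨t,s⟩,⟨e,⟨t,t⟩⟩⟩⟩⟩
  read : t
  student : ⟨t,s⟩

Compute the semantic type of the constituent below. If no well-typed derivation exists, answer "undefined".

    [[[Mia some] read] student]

[Mia some]: functor some : ⟨t,⟨t,⟨⟨t,s⟩,⟨e,⟨t,t⟩⟩⟩⟩⟩, argument Mia : t; result ⟨t,⟨⟨t,s⟩,⟨e,⟨t,t⟩⟩⟩⟩.
[[Mia some] read]: functor [Mia some] : ⟨t,⟨⟨t,s⟩,⟨e,⟨t,t⟩⟩⟩⟩, argument read : t; result ⟨⟨t,s⟩,⟨e,⟨t,t⟩⟩⟩.
[[[Mia some] read] student]: functor [[Mia some] read] : ⟨⟨t,s⟩,⟨e,⟨t,t⟩⟩⟩, argument student : ⟨t,s⟩; result ⟨e,⟨t,t⟩⟩.

⟨e,⟨t,t⟩⟩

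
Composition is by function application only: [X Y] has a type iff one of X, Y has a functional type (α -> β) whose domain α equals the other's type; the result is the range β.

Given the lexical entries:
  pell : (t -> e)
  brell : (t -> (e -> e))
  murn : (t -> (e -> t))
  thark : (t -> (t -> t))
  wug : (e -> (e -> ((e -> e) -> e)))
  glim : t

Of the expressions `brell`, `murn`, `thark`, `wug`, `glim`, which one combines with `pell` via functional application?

brell : (t -> (e -> e)) — pell needs t; brell needs t; neither fits.
murn : (t -> (e -> t)) — pell needs t; murn needs t; neither fits.
thark : (t -> (t -> t)) — pell needs t; thark needs t; neither fits.
wug : (e -> (e -> ((e -> e) -> e))) — pell needs t; wug needs e; neither fits.
glim — combines: pell : (t -> e) takes glim : t as argument, giving e.

glim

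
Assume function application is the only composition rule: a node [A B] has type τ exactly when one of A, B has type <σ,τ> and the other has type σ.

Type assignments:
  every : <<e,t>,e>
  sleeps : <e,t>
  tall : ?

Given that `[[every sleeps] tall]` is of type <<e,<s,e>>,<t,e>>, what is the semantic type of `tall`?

At [[every sleeps] tall] (required: <<e,<s,e>>,<t,e>>): [every sleeps] is e, which is not a function with range <<e,<s,e>>,<t,e>>; hence tall is the functor — type <e,<<e,<s,e>>,<t,e>>>.

<e,<<e,<s,e>>,<t,e>>>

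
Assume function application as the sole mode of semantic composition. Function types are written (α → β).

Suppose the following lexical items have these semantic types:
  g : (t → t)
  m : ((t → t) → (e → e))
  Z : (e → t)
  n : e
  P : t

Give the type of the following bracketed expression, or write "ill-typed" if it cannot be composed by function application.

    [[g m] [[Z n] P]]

[g m] — m of type ((t → t) → (e → e)) combines with g of type (t → t): type (e → e).
[Z n] — Z of type (e → t) combines with n of type e: type t.
At [[Z n] P]: neither t nor t can take the other as argument; the node is ill-typed.

ill-typed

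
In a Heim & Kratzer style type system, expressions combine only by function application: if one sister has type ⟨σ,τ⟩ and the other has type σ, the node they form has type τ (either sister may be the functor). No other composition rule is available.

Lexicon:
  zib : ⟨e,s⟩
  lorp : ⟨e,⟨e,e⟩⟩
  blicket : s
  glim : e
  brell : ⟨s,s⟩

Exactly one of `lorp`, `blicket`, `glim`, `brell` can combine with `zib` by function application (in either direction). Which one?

glim

lorp : ⟨e,⟨e,e⟩⟩ — no; zib wants e, and lorp wants e.
blicket : s — no; zib wants e, and blicket wants nothing (atomic).
glim — combines: zib : ⟨e,s⟩ takes glim : e as argument, giving s.
brell : ⟨s,s⟩ — no; zib wants e, and brell wants s.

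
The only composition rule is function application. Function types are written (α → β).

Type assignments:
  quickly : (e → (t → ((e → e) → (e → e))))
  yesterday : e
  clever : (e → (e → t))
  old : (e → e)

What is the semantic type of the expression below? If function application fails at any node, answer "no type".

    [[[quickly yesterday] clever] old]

no type

[quickly yesterday]: quickly is (e → (t → ((e → e) → (e → e)))), yesterday is e; result (t → ((e → e) → (e → e))).
At [[quickly yesterday] clever]: neither (t → ((e → e) → (e → e))) nor (e → (e → t)) can take the other as argument; the node is ill-typed.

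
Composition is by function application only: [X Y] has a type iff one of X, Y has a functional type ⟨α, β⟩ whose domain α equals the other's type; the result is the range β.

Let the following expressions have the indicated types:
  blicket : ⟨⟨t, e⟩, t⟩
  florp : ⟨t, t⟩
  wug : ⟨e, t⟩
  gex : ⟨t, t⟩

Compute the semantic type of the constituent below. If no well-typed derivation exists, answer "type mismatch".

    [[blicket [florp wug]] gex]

[florp wug]: ⟨t, t⟩ and ⟨e, t⟩ cannot combine by function application — type clash.

type mismatch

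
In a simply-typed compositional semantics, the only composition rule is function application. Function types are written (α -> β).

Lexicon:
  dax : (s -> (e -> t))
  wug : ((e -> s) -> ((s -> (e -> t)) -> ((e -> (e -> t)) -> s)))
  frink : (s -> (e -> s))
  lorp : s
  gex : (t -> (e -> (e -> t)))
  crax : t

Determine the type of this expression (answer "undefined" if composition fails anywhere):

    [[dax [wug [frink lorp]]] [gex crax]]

At [frink lorp], frink : (s -> (e -> s)) takes lorp : s, giving (e -> s).
At [wug [frink lorp]], wug : ((e -> s) -> ((s -> (e -> t)) -> ((e -> (e -> t)) -> s))) takes [frink lorp] : (e -> s), giving ((s -> (e -> t)) -> ((e -> (e -> t)) -> s)).
At [dax [wug [frink lorp]]], [wug [frink lorp]] : ((s -> (e -> t)) -> ((e -> (e -> t)) -> s)) takes dax : (s -> (e -> t)), giving ((e -> (e -> t)) -> s).
At [gex crax], gex : (t -> (e -> (e -> t))) takes crax : t, giving (e -> (e -> t)).
At [[dax [wug [frink lorp]]] [gex crax]], [dax [wug [frink lorp]]] : ((e -> (e -> t)) -> s) takes [gex crax] : (e -> (e -> t)), giving s.

s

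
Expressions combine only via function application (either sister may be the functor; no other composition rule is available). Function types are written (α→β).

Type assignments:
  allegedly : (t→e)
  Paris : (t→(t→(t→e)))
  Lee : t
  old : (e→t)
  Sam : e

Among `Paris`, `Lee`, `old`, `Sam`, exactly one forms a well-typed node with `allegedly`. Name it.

Lee

Paris : (t→(t→(t→e))) — no; allegedly wants t, and Paris wants t.
Lee — combines: allegedly : (t→e) takes Lee : t as argument, giving e.
old : (e→t) — no; allegedly wants t, and old wants e.
Sam : e — no; allegedly wants t, and Sam wants nothing (atomic).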